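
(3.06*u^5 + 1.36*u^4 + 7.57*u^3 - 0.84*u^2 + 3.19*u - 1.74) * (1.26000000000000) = 3.8556*u^5 + 1.7136*u^4 + 9.5382*u^3 - 1.0584*u^2 + 4.0194*u - 2.1924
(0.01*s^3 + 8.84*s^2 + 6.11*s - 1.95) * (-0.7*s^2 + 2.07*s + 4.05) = -0.007*s^5 - 6.1673*s^4 + 14.0623*s^3 + 49.8147*s^2 + 20.709*s - 7.8975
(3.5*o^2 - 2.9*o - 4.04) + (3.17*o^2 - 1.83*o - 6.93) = 6.67*o^2 - 4.73*o - 10.97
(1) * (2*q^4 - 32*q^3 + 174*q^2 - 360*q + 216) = 2*q^4 - 32*q^3 + 174*q^2 - 360*q + 216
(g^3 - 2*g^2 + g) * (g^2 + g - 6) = g^5 - g^4 - 7*g^3 + 13*g^2 - 6*g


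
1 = 1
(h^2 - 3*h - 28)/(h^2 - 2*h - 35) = (h + 4)/(h + 5)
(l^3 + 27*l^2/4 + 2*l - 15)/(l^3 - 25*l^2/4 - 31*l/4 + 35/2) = (l + 6)/(l - 7)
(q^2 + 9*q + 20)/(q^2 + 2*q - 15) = (q + 4)/(q - 3)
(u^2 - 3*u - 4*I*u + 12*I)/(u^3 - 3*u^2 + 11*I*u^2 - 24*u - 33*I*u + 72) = (u - 4*I)/(u^2 + 11*I*u - 24)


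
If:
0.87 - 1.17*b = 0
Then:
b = 0.74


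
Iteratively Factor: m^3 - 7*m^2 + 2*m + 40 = (m + 2)*(m^2 - 9*m + 20) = (m - 5)*(m + 2)*(m - 4)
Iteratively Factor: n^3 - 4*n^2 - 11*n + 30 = (n + 3)*(n^2 - 7*n + 10) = (n - 5)*(n + 3)*(n - 2)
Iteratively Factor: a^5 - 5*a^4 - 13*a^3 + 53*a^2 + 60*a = (a - 4)*(a^4 - a^3 - 17*a^2 - 15*a) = (a - 4)*(a + 1)*(a^3 - 2*a^2 - 15*a) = (a - 5)*(a - 4)*(a + 1)*(a^2 + 3*a) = (a - 5)*(a - 4)*(a + 1)*(a + 3)*(a)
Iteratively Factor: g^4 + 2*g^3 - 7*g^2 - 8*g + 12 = (g - 1)*(g^3 + 3*g^2 - 4*g - 12) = (g - 2)*(g - 1)*(g^2 + 5*g + 6) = (g - 2)*(g - 1)*(g + 3)*(g + 2)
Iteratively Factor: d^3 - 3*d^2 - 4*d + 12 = (d - 3)*(d^2 - 4) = (d - 3)*(d + 2)*(d - 2)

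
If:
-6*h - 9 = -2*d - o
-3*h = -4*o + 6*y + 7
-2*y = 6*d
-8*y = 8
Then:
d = 1/3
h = -97/63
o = -19/21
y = -1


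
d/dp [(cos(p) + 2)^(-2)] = 2*sin(p)/(cos(p) + 2)^3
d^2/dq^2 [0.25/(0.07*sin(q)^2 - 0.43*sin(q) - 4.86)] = (0.0049*sin(q)^4 - 0.022575*sin(q)^3 + 0.379075*sin(q)^2 - 0.4773*sin(q) - 0.26255)/(-0.07*sin(q)^2 + 0.43*sin(q) + 4.86)^3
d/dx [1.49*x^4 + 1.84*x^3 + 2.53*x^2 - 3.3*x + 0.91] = 5.96*x^3 + 5.52*x^2 + 5.06*x - 3.3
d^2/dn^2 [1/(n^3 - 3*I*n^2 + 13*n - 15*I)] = 2*(3*(-n + I)*(n^3 - 3*I*n^2 + 13*n - 15*I) + (3*n^2 - 6*I*n + 13)^2)/(n^3 - 3*I*n^2 + 13*n - 15*I)^3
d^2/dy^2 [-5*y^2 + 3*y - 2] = -10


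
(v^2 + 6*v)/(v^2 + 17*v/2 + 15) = 2*v/(2*v + 5)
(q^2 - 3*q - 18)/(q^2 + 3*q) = (q - 6)/q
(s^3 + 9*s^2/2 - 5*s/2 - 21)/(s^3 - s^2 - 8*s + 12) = (s + 7/2)/(s - 2)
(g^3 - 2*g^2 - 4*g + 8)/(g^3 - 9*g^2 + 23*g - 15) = (g^3 - 2*g^2 - 4*g + 8)/(g^3 - 9*g^2 + 23*g - 15)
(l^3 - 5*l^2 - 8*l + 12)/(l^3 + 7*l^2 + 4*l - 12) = (l - 6)/(l + 6)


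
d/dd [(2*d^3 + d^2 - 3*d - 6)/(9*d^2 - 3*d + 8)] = 2*(9*d^4 - 6*d^3 + 36*d^2 + 62*d - 21)/(81*d^4 - 54*d^3 + 153*d^2 - 48*d + 64)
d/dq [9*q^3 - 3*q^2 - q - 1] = 27*q^2 - 6*q - 1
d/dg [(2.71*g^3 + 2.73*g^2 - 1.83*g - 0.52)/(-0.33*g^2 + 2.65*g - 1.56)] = (-0.8943*g^4 + 14.363*g^3 - 6.0522*g^2 - 8.8608*g + 4.2328)/(0.1089*g^4 - 1.749*g^3 + 8.0521*g^2 - 8.268*g + 2.4336)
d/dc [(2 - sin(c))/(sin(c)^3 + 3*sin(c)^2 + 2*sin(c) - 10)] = (2*sin(c)^3 - 3*sin(c)^2 - 12*sin(c) + 6)*cos(c)/(sin(c)^3 + 3*sin(c)^2 + 2*sin(c) - 10)^2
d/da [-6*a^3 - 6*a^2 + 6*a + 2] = -18*a^2 - 12*a + 6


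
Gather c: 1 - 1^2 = 0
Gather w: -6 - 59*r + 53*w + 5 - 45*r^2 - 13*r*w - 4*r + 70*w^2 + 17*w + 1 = -45*r^2 - 63*r + 70*w^2 + w*(70 - 13*r)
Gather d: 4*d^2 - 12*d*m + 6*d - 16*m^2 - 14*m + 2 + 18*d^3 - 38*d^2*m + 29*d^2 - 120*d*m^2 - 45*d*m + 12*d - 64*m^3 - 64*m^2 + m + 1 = 18*d^3 + d^2*(33 - 38*m) + d*(-120*m^2 - 57*m + 18) - 64*m^3 - 80*m^2 - 13*m + 3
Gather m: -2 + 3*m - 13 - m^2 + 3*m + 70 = -m^2 + 6*m + 55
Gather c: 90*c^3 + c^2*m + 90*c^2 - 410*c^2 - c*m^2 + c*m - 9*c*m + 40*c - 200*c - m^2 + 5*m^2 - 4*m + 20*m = 90*c^3 + c^2*(m - 320) + c*(-m^2 - 8*m - 160) + 4*m^2 + 16*m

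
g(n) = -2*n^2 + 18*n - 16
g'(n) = 18 - 4*n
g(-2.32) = -68.52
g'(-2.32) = 27.28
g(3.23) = 21.27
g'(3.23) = 5.08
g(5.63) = 21.95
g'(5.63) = -4.52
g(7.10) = 10.98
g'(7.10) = -10.40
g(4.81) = 24.31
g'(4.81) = -1.24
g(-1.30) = -42.78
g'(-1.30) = 23.20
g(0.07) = -14.75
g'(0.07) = 17.72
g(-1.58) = -49.43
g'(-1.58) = 24.32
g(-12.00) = -520.00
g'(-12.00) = 66.00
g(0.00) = -16.00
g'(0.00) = 18.00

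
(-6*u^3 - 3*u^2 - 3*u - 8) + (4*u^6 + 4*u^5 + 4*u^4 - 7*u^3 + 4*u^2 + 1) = 4*u^6 + 4*u^5 + 4*u^4 - 13*u^3 + u^2 - 3*u - 7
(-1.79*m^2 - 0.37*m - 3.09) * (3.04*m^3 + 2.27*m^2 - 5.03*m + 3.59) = -5.4416*m^5 - 5.1881*m^4 - 1.2298*m^3 - 11.5793*m^2 + 14.2144*m - 11.0931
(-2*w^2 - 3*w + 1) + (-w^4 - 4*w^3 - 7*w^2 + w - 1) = -w^4 - 4*w^3 - 9*w^2 - 2*w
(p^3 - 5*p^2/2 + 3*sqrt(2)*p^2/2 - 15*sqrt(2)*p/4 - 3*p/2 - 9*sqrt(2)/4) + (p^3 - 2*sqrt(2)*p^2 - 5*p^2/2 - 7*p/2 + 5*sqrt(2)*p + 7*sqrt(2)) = 2*p^3 - 5*p^2 - sqrt(2)*p^2/2 - 5*p + 5*sqrt(2)*p/4 + 19*sqrt(2)/4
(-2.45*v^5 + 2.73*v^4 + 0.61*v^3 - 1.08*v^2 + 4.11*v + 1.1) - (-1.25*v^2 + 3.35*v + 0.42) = -2.45*v^5 + 2.73*v^4 + 0.61*v^3 + 0.17*v^2 + 0.76*v + 0.68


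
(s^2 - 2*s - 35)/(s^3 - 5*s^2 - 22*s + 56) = (s + 5)/(s^2 + 2*s - 8)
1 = 1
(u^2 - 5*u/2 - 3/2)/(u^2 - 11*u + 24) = (u + 1/2)/(u - 8)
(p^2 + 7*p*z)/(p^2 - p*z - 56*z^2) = p/(p - 8*z)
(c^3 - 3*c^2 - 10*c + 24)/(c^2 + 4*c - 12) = (c^2 - c - 12)/(c + 6)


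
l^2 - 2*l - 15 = (l - 5)*(l + 3)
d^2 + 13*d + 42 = (d + 6)*(d + 7)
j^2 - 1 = (j - 1)*(j + 1)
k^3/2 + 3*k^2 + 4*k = k*(k/2 + 1)*(k + 4)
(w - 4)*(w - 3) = w^2 - 7*w + 12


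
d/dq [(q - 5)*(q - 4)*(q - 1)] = 3*q^2 - 20*q + 29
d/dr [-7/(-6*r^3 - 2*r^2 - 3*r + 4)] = 7*(-18*r^2 - 4*r - 3)/(6*r^3 + 2*r^2 + 3*r - 4)^2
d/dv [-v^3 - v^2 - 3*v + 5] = -3*v^2 - 2*v - 3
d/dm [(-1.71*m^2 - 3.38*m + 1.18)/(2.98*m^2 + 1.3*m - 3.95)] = (7.8494*m^2 + 6.4762*m + 11.817)/(8.8804*m^4 + 7.748*m^3 - 21.852*m^2 - 10.27*m + 15.6025)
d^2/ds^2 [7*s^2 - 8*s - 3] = 14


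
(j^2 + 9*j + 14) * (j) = j^3 + 9*j^2 + 14*j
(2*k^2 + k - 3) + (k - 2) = 2*k^2 + 2*k - 5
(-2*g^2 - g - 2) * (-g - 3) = 2*g^3 + 7*g^2 + 5*g + 6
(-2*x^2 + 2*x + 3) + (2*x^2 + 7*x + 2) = 9*x + 5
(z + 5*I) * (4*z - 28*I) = 4*z^2 - 8*I*z + 140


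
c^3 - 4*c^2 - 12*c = c*(c - 6)*(c + 2)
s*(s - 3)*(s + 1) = s^3 - 2*s^2 - 3*s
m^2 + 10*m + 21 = (m + 3)*(m + 7)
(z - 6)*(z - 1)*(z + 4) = z^3 - 3*z^2 - 22*z + 24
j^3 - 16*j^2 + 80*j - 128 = (j - 8)*(j - 4)^2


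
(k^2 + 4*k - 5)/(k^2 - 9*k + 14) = (k^2 + 4*k - 5)/(k^2 - 9*k + 14)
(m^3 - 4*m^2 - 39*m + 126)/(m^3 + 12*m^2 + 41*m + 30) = (m^2 - 10*m + 21)/(m^2 + 6*m + 5)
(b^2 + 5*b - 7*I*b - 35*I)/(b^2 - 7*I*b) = (b + 5)/b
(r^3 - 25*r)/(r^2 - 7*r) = (r^2 - 25)/(r - 7)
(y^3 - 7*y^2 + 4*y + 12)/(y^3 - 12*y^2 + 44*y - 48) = (y + 1)/(y - 4)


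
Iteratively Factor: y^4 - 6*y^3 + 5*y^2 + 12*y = (y + 1)*(y^3 - 7*y^2 + 12*y) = (y - 4)*(y + 1)*(y^2 - 3*y) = (y - 4)*(y - 3)*(y + 1)*(y)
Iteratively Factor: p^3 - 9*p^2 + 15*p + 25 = (p - 5)*(p^2 - 4*p - 5) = (p - 5)^2*(p + 1)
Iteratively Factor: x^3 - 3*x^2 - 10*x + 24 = (x + 3)*(x^2 - 6*x + 8) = (x - 2)*(x + 3)*(x - 4)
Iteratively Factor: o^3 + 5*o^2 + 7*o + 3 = (o + 1)*(o^2 + 4*o + 3) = (o + 1)^2*(o + 3)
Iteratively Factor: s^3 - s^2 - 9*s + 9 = (s + 3)*(s^2 - 4*s + 3) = (s - 1)*(s + 3)*(s - 3)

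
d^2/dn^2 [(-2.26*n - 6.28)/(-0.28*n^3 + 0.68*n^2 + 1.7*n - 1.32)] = (1.063104*n^5 + 3.3264*n^4 - 14.889824*n^3 - 10.536*n^2 + 41.803008*n + 57.715136)/(0.021952*n^9 - 0.159936*n^8 - 0.0114239999999999*n^7 + 1.938112*n^6 - 1.438608*n^5 - 7.834416*n^4 + 5.706136*n^3 + 7.889904*n^2 - 8.88624*n + 2.299968)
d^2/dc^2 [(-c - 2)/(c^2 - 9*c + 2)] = 2*(-(c + 2)*(2*c - 9)^2 + (3*c - 7)*(c^2 - 9*c + 2))/(c^2 - 9*c + 2)^3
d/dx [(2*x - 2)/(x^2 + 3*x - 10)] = 2*(-x^2 + 2*x - 7)/(x^4 + 6*x^3 - 11*x^2 - 60*x + 100)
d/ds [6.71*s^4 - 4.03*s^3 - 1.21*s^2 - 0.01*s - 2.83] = 26.84*s^3 - 12.09*s^2 - 2.42*s - 0.01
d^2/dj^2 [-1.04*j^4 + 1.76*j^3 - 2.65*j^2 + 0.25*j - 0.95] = -12.48*j^2 + 10.56*j - 5.3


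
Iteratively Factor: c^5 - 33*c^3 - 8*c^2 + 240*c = (c + 4)*(c^4 - 4*c^3 - 17*c^2 + 60*c) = (c - 3)*(c + 4)*(c^3 - c^2 - 20*c) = c*(c - 3)*(c + 4)*(c^2 - c - 20) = c*(c - 3)*(c + 4)^2*(c - 5)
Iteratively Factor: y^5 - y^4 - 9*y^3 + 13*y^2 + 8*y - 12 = (y - 1)*(y^4 - 9*y^2 + 4*y + 12) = (y - 1)*(y + 3)*(y^3 - 3*y^2 + 4) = (y - 2)*(y - 1)*(y + 3)*(y^2 - y - 2) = (y - 2)*(y - 1)*(y + 1)*(y + 3)*(y - 2)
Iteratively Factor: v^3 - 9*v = (v + 3)*(v^2 - 3*v) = v*(v + 3)*(v - 3)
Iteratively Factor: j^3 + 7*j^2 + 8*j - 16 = (j + 4)*(j^2 + 3*j - 4) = (j - 1)*(j + 4)*(j + 4)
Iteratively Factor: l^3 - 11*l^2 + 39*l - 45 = (l - 3)*(l^2 - 8*l + 15) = (l - 3)^2*(l - 5)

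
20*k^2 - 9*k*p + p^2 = (-5*k + p)*(-4*k + p)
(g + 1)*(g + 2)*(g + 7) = g^3 + 10*g^2 + 23*g + 14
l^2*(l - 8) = l^3 - 8*l^2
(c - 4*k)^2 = c^2 - 8*c*k + 16*k^2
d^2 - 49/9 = (d - 7/3)*(d + 7/3)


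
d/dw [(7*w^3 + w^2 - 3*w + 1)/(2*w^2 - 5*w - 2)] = (14*w^4 - 70*w^3 - 41*w^2 - 8*w + 11)/(4*w^4 - 20*w^3 + 17*w^2 + 20*w + 4)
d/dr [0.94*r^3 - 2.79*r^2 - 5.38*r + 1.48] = 2.82*r^2 - 5.58*r - 5.38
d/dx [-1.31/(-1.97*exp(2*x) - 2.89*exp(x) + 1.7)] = (-5.1614*exp(x) - 3.7859)*exp(x)/(1.97*exp(2*x) + 2.89*exp(x) - 1.7)^2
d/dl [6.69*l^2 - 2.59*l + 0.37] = 13.38*l - 2.59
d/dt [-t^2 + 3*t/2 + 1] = 3/2 - 2*t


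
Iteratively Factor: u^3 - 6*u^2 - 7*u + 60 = (u - 5)*(u^2 - u - 12) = (u - 5)*(u + 3)*(u - 4)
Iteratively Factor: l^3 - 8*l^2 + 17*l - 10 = (l - 5)*(l^2 - 3*l + 2) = (l - 5)*(l - 1)*(l - 2)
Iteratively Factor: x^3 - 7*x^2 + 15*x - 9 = (x - 1)*(x^2 - 6*x + 9) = (x - 3)*(x - 1)*(x - 3)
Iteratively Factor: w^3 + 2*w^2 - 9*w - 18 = (w + 3)*(w^2 - w - 6) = (w + 2)*(w + 3)*(w - 3)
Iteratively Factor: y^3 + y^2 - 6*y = (y + 3)*(y^2 - 2*y) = y*(y + 3)*(y - 2)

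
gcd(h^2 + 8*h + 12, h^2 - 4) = h + 2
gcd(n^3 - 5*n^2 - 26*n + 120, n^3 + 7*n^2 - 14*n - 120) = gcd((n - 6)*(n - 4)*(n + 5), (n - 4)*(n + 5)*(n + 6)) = n^2 + n - 20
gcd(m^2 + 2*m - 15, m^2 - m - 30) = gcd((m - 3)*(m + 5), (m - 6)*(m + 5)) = m + 5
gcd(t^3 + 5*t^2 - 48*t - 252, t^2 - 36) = t + 6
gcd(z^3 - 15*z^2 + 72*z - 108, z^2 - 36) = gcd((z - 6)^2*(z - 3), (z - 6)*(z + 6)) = z - 6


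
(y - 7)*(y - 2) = y^2 - 9*y + 14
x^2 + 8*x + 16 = (x + 4)^2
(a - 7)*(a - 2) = a^2 - 9*a + 14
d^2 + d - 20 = (d - 4)*(d + 5)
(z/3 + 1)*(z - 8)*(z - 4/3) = z^3/3 - 19*z^2/9 - 52*z/9 + 32/3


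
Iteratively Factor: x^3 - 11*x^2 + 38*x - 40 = (x - 5)*(x^2 - 6*x + 8) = (x - 5)*(x - 2)*(x - 4)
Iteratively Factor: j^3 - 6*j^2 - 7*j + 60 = (j - 4)*(j^2 - 2*j - 15) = (j - 5)*(j - 4)*(j + 3)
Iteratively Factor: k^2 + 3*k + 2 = (k + 1)*(k + 2)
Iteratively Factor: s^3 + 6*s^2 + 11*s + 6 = (s + 2)*(s^2 + 4*s + 3) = (s + 1)*(s + 2)*(s + 3)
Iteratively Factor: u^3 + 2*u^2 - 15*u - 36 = (u + 3)*(u^2 - u - 12) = (u + 3)^2*(u - 4)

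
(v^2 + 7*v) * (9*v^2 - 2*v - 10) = 9*v^4 + 61*v^3 - 24*v^2 - 70*v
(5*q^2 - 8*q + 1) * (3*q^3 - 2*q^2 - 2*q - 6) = 15*q^5 - 34*q^4 + 9*q^3 - 16*q^2 + 46*q - 6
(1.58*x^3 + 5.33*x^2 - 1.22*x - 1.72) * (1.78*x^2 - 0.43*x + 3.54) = 2.8124*x^5 + 8.808*x^4 + 1.1297*x^3 + 16.3312*x^2 - 3.5792*x - 6.0888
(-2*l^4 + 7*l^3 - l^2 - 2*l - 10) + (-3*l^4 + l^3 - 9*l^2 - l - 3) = -5*l^4 + 8*l^3 - 10*l^2 - 3*l - 13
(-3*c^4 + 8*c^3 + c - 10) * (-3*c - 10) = 9*c^5 + 6*c^4 - 80*c^3 - 3*c^2 + 20*c + 100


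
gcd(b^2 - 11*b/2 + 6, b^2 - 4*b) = b - 4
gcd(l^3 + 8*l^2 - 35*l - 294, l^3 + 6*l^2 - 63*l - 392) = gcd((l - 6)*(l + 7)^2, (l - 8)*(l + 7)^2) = l^2 + 14*l + 49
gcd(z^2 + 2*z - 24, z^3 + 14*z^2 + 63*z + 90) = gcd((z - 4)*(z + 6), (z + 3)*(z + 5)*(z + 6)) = z + 6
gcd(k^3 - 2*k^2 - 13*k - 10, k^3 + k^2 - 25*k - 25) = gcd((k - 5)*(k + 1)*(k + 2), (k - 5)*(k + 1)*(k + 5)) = k^2 - 4*k - 5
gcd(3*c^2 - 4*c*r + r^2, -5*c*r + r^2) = 1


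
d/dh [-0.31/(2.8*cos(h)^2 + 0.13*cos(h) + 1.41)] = -(1.736*cos(h) + 0.0403)*sin(h)/(2.8*cos(h)^2 + 0.13*cos(h) + 1.41)^2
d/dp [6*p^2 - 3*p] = 12*p - 3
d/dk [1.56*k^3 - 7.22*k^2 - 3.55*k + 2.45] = 4.68*k^2 - 14.44*k - 3.55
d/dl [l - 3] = 1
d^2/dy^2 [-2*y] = 0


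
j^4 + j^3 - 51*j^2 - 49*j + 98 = (j - 7)*(j - 1)*(j + 2)*(j + 7)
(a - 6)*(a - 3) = a^2 - 9*a + 18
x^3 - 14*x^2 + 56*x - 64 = (x - 8)*(x - 4)*(x - 2)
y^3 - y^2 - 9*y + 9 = (y - 3)*(y - 1)*(y + 3)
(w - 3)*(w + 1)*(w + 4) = w^3 + 2*w^2 - 11*w - 12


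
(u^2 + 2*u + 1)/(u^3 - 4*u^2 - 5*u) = (u + 1)/(u*(u - 5))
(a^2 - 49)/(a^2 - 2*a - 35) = (a + 7)/(a + 5)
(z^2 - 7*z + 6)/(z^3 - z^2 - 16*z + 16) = (z - 6)/(z^2 - 16)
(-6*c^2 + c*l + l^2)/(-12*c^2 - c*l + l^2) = (2*c - l)/(4*c - l)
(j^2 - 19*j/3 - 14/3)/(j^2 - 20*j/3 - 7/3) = (3*j + 2)/(3*j + 1)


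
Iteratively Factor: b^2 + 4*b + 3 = (b + 1)*(b + 3)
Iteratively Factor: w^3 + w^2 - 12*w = (w)*(w^2 + w - 12) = w*(w - 3)*(w + 4)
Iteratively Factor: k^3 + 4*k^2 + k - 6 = (k + 3)*(k^2 + k - 2) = (k + 2)*(k + 3)*(k - 1)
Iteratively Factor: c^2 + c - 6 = (c + 3)*(c - 2)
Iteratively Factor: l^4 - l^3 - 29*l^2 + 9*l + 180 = (l - 5)*(l^3 + 4*l^2 - 9*l - 36) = (l - 5)*(l - 3)*(l^2 + 7*l + 12) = (l - 5)*(l - 3)*(l + 4)*(l + 3)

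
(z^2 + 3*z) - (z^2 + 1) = 3*z - 1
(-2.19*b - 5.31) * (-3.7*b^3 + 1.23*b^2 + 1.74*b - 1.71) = 8.103*b^4 + 16.9533*b^3 - 10.3419*b^2 - 5.4945*b + 9.0801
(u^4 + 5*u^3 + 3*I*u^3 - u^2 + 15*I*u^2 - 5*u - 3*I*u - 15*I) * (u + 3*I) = u^5 + 5*u^4 + 6*I*u^4 - 10*u^3 + 30*I*u^3 - 50*u^2 - 6*I*u^2 + 9*u - 30*I*u + 45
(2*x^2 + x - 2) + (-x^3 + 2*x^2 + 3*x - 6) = -x^3 + 4*x^2 + 4*x - 8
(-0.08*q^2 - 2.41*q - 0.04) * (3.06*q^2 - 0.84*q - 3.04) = -0.2448*q^4 - 7.3074*q^3 + 2.1452*q^2 + 7.36*q + 0.1216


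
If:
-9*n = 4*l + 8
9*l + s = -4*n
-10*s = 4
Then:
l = 178/325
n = -368/325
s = -2/5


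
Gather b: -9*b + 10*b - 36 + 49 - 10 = b + 3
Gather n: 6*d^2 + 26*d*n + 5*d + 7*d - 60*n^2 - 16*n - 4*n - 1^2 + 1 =6*d^2 + 12*d - 60*n^2 + n*(26*d - 20)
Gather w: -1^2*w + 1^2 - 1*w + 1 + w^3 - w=w^3 - 3*w + 2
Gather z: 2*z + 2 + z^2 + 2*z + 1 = z^2 + 4*z + 3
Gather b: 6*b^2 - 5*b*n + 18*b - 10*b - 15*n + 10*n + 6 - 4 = 6*b^2 + b*(8 - 5*n) - 5*n + 2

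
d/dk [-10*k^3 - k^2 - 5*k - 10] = -30*k^2 - 2*k - 5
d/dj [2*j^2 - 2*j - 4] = 4*j - 2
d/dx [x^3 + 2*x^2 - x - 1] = 3*x^2 + 4*x - 1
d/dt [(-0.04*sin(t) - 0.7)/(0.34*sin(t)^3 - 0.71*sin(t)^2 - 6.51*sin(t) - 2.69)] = (0.0272*sin(t)^3 + 0.6856*sin(t)^2 - 0.994*sin(t) - 4.4494)*cos(t)/(0.1156*sin(t)^6 - 0.4828*sin(t)^5 - 3.9227*sin(t)^4 + 7.415*sin(t)^3 + 46.1999*sin(t)^2 + 35.0238*sin(t) + 7.2361)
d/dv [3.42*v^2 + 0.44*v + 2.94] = 6.84*v + 0.44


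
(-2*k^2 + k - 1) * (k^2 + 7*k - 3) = -2*k^4 - 13*k^3 + 12*k^2 - 10*k + 3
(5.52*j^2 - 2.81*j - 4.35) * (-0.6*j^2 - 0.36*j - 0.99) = -3.312*j^4 - 0.3012*j^3 - 1.8432*j^2 + 4.3479*j + 4.3065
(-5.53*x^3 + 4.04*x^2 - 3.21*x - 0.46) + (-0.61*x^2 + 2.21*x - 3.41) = -5.53*x^3 + 3.43*x^2 - 1.0*x - 3.87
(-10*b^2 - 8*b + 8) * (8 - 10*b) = 100*b^3 - 144*b + 64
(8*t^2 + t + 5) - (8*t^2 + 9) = t - 4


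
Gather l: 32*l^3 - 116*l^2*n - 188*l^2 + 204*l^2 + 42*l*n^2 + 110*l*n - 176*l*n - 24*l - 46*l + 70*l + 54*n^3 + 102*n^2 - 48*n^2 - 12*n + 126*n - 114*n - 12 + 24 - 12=32*l^3 + l^2*(16 - 116*n) + l*(42*n^2 - 66*n) + 54*n^3 + 54*n^2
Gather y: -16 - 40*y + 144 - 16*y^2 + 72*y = -16*y^2 + 32*y + 128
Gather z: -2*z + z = -z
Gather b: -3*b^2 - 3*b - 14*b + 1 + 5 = -3*b^2 - 17*b + 6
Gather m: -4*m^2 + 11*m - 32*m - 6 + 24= -4*m^2 - 21*m + 18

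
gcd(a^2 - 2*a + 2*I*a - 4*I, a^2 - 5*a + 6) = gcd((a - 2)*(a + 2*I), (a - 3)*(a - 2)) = a - 2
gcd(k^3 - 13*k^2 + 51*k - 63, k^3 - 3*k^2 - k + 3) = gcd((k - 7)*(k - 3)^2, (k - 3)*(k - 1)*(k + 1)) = k - 3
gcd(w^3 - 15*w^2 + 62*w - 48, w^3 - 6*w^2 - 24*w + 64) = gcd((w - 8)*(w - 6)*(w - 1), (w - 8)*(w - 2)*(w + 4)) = w - 8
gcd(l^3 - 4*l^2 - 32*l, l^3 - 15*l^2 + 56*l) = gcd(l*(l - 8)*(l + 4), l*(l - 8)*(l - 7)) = l^2 - 8*l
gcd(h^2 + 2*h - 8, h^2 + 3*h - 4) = h + 4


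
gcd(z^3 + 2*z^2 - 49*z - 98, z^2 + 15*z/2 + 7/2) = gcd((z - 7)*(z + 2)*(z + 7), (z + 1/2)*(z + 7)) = z + 7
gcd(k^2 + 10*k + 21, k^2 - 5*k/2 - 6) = 1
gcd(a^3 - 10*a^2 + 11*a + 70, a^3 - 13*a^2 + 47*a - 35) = a^2 - 12*a + 35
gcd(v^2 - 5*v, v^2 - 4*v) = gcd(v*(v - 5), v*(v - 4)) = v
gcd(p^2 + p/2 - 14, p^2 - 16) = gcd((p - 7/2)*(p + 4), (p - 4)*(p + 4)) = p + 4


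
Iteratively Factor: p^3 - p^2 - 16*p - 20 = (p + 2)*(p^2 - 3*p - 10) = (p - 5)*(p + 2)*(p + 2)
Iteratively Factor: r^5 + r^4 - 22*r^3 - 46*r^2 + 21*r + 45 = (r - 1)*(r^4 + 2*r^3 - 20*r^2 - 66*r - 45) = (r - 1)*(r + 1)*(r^3 + r^2 - 21*r - 45) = (r - 1)*(r + 1)*(r + 3)*(r^2 - 2*r - 15) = (r - 1)*(r + 1)*(r + 3)^2*(r - 5)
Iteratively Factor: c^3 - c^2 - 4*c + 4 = (c - 2)*(c^2 + c - 2) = (c - 2)*(c + 2)*(c - 1)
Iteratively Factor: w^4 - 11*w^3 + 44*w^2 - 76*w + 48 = (w - 2)*(w^3 - 9*w^2 + 26*w - 24) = (w - 4)*(w - 2)*(w^2 - 5*w + 6) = (w - 4)*(w - 3)*(w - 2)*(w - 2)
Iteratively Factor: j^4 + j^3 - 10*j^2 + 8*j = (j + 4)*(j^3 - 3*j^2 + 2*j) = (j - 1)*(j + 4)*(j^2 - 2*j) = (j - 2)*(j - 1)*(j + 4)*(j)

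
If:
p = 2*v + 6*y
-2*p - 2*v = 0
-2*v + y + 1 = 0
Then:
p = -2/5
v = 2/5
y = -1/5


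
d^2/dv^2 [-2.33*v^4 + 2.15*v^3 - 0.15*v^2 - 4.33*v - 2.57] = -27.96*v^2 + 12.9*v - 0.3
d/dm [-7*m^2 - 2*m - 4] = -14*m - 2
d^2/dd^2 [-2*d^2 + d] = -4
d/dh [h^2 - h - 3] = 2*h - 1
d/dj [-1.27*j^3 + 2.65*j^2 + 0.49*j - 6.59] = -3.81*j^2 + 5.3*j + 0.49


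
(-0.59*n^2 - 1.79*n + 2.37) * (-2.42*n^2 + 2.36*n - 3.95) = 1.4278*n^4 + 2.9394*n^3 - 7.6293*n^2 + 12.6637*n - 9.3615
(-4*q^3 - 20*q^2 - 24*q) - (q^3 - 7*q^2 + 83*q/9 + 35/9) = -5*q^3 - 13*q^2 - 299*q/9 - 35/9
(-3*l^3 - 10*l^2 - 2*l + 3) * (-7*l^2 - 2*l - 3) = 21*l^5 + 76*l^4 + 43*l^3 + 13*l^2 - 9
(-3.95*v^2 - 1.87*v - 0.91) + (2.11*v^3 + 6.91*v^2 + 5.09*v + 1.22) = 2.11*v^3 + 2.96*v^2 + 3.22*v + 0.31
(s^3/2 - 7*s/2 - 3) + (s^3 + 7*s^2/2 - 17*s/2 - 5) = 3*s^3/2 + 7*s^2/2 - 12*s - 8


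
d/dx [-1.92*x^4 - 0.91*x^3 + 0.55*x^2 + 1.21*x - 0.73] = -7.68*x^3 - 2.73*x^2 + 1.1*x + 1.21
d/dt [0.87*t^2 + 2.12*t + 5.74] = 1.74*t + 2.12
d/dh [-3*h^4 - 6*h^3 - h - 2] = -12*h^3 - 18*h^2 - 1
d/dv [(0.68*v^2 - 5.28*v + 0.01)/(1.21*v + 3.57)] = (0.8228*v^2 + 4.8552*v - 18.8617)/(1.4641*v^2 + 8.6394*v + 12.7449)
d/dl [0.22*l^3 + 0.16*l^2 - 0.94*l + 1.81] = 0.66*l^2 + 0.32*l - 0.94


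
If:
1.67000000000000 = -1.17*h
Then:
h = -1.43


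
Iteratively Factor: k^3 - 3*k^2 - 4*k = (k + 1)*(k^2 - 4*k) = (k - 4)*(k + 1)*(k)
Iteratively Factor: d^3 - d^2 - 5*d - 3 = (d - 3)*(d^2 + 2*d + 1) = (d - 3)*(d + 1)*(d + 1)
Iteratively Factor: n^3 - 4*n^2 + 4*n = (n - 2)*(n^2 - 2*n) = n*(n - 2)*(n - 2)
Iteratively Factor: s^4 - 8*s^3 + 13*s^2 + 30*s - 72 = (s - 3)*(s^3 - 5*s^2 - 2*s + 24) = (s - 3)*(s + 2)*(s^2 - 7*s + 12) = (s - 4)*(s - 3)*(s + 2)*(s - 3)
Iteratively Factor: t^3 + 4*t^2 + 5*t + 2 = (t + 2)*(t^2 + 2*t + 1) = (t + 1)*(t + 2)*(t + 1)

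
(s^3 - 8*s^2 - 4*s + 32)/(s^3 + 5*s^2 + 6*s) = (s^2 - 10*s + 16)/(s*(s + 3))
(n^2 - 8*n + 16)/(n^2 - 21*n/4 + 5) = 4*(n - 4)/(4*n - 5)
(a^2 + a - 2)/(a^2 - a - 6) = (a - 1)/(a - 3)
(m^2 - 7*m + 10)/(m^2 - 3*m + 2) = (m - 5)/(m - 1)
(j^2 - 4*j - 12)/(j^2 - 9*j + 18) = (j + 2)/(j - 3)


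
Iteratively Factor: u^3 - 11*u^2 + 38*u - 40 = (u - 5)*(u^2 - 6*u + 8) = (u - 5)*(u - 4)*(u - 2)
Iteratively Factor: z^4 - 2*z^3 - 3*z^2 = (z - 3)*(z^3 + z^2) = z*(z - 3)*(z^2 + z) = z*(z - 3)*(z + 1)*(z)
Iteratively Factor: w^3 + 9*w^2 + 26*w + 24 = (w + 3)*(w^2 + 6*w + 8) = (w + 2)*(w + 3)*(w + 4)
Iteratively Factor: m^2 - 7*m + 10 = (m - 5)*(m - 2)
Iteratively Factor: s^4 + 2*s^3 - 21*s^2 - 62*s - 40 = (s + 2)*(s^3 - 21*s - 20) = (s + 1)*(s + 2)*(s^2 - s - 20) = (s - 5)*(s + 1)*(s + 2)*(s + 4)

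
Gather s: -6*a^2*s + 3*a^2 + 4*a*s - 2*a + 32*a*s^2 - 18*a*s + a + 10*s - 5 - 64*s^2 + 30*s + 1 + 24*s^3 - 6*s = 3*a^2 - a + 24*s^3 + s^2*(32*a - 64) + s*(-6*a^2 - 14*a + 34) - 4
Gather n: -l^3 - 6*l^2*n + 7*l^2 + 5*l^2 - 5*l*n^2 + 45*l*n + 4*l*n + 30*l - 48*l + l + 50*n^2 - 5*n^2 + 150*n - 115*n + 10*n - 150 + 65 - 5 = -l^3 + 12*l^2 - 17*l + n^2*(45 - 5*l) + n*(-6*l^2 + 49*l + 45) - 90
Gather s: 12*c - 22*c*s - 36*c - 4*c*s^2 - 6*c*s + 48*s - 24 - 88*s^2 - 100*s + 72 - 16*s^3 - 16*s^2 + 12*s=-24*c - 16*s^3 + s^2*(-4*c - 104) + s*(-28*c - 40) + 48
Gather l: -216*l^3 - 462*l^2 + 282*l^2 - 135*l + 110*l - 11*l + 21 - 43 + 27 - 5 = -216*l^3 - 180*l^2 - 36*l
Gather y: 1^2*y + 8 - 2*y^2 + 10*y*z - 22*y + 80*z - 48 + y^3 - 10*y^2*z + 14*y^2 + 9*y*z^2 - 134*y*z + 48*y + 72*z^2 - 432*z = y^3 + y^2*(12 - 10*z) + y*(9*z^2 - 124*z + 27) + 72*z^2 - 352*z - 40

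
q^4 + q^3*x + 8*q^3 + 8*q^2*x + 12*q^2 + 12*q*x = q*(q + 2)*(q + 6)*(q + x)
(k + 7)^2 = k^2 + 14*k + 49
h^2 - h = h*(h - 1)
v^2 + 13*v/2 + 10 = (v + 5/2)*(v + 4)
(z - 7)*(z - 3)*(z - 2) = z^3 - 12*z^2 + 41*z - 42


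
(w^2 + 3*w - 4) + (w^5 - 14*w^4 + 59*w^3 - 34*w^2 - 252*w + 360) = w^5 - 14*w^4 + 59*w^3 - 33*w^2 - 249*w + 356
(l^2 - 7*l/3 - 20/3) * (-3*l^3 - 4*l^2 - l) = -3*l^5 + 3*l^4 + 85*l^3/3 + 29*l^2 + 20*l/3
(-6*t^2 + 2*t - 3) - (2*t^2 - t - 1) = -8*t^2 + 3*t - 2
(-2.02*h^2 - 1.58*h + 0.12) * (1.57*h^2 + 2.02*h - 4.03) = -3.1714*h^4 - 6.561*h^3 + 5.1374*h^2 + 6.6098*h - 0.4836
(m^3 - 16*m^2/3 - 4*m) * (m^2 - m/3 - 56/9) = m^5 - 17*m^4/3 - 76*m^3/9 + 932*m^2/27 + 224*m/9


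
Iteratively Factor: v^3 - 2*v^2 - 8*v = (v + 2)*(v^2 - 4*v) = (v - 4)*(v + 2)*(v)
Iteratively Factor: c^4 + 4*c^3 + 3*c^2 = (c + 3)*(c^3 + c^2) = (c + 1)*(c + 3)*(c^2) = c*(c + 1)*(c + 3)*(c)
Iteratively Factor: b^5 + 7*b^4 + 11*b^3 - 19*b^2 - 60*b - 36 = (b - 2)*(b^4 + 9*b^3 + 29*b^2 + 39*b + 18) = (b - 2)*(b + 3)*(b^3 + 6*b^2 + 11*b + 6) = (b - 2)*(b + 2)*(b + 3)*(b^2 + 4*b + 3) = (b - 2)*(b + 2)*(b + 3)^2*(b + 1)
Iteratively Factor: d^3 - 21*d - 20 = (d + 4)*(d^2 - 4*d - 5) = (d + 1)*(d + 4)*(d - 5)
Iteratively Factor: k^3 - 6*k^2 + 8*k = (k - 4)*(k^2 - 2*k) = (k - 4)*(k - 2)*(k)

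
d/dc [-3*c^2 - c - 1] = -6*c - 1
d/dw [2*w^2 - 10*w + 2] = 4*w - 10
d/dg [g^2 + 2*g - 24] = 2*g + 2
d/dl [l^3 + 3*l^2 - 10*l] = 3*l^2 + 6*l - 10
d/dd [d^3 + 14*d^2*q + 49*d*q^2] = 3*d^2 + 28*d*q + 49*q^2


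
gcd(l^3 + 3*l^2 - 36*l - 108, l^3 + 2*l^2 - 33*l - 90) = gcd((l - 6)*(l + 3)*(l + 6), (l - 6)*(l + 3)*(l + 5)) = l^2 - 3*l - 18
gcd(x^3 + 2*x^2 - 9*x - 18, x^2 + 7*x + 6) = 1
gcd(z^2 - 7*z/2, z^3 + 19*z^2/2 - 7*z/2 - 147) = z - 7/2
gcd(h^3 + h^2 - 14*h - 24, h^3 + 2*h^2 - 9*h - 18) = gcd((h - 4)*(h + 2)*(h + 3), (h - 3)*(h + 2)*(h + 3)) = h^2 + 5*h + 6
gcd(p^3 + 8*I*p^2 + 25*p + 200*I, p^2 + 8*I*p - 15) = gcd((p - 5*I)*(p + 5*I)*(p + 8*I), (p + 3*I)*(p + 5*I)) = p + 5*I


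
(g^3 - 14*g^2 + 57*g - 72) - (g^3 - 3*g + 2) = -14*g^2 + 60*g - 74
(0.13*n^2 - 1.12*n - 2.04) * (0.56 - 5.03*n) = -0.6539*n^3 + 5.7064*n^2 + 9.634*n - 1.1424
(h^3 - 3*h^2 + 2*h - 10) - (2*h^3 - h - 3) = -h^3 - 3*h^2 + 3*h - 7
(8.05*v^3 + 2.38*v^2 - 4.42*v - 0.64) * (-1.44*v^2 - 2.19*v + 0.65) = -11.592*v^5 - 21.0567*v^4 + 6.3851*v^3 + 12.1484*v^2 - 1.4714*v - 0.416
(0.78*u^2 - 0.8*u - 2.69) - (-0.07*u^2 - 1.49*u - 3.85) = 0.85*u^2 + 0.69*u + 1.16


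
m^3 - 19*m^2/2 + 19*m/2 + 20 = (m - 8)*(m - 5/2)*(m + 1)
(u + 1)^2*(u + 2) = u^3 + 4*u^2 + 5*u + 2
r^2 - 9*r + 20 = (r - 5)*(r - 4)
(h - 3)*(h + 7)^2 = h^3 + 11*h^2 + 7*h - 147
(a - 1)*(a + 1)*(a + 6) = a^3 + 6*a^2 - a - 6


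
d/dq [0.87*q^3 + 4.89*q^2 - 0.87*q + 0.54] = 2.61*q^2 + 9.78*q - 0.87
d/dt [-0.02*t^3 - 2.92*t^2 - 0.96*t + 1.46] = -0.06*t^2 - 5.84*t - 0.96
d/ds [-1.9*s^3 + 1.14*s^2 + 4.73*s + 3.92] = -5.7*s^2 + 2.28*s + 4.73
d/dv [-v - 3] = -1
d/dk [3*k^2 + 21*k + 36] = 6*k + 21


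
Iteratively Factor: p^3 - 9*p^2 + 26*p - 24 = (p - 2)*(p^2 - 7*p + 12) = (p - 3)*(p - 2)*(p - 4)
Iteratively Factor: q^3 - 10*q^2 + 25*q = (q - 5)*(q^2 - 5*q) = (q - 5)^2*(q)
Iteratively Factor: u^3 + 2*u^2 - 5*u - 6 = (u - 2)*(u^2 + 4*u + 3) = (u - 2)*(u + 1)*(u + 3)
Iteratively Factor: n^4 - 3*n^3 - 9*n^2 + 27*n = (n - 3)*(n^3 - 9*n) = (n - 3)^2*(n^2 + 3*n) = n*(n - 3)^2*(n + 3)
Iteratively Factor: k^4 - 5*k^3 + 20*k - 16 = (k + 2)*(k^3 - 7*k^2 + 14*k - 8) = (k - 4)*(k + 2)*(k^2 - 3*k + 2) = (k - 4)*(k - 2)*(k + 2)*(k - 1)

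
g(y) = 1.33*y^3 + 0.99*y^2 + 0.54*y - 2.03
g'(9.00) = 341.55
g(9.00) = 1052.59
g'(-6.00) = 132.30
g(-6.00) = -256.91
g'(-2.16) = 14.88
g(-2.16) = -11.98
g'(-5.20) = 98.13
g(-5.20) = -165.08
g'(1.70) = 15.44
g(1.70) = 8.28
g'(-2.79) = 26.07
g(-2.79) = -24.71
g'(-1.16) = 3.61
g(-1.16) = -3.40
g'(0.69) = 3.81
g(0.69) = -0.75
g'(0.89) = 5.46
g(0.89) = 0.17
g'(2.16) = 23.43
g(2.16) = 17.16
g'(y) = 3.99*y^2 + 1.98*y + 0.54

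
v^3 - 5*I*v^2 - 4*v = v*(v - 4*I)*(v - I)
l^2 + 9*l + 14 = (l + 2)*(l + 7)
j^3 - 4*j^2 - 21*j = j*(j - 7)*(j + 3)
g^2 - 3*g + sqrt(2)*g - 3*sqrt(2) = (g - 3)*(g + sqrt(2))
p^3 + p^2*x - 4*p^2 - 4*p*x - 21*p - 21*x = (p - 7)*(p + 3)*(p + x)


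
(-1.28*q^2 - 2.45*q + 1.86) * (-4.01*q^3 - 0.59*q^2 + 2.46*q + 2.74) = 5.1328*q^5 + 10.5797*q^4 - 9.1619*q^3 - 10.6316*q^2 - 2.1374*q + 5.0964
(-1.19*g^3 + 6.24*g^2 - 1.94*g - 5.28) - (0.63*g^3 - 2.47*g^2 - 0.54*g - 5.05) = -1.82*g^3 + 8.71*g^2 - 1.4*g - 0.23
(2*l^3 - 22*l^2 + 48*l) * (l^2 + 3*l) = 2*l^5 - 16*l^4 - 18*l^3 + 144*l^2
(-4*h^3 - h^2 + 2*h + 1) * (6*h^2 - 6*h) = -24*h^5 + 18*h^4 + 18*h^3 - 6*h^2 - 6*h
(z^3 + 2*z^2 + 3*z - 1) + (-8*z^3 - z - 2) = -7*z^3 + 2*z^2 + 2*z - 3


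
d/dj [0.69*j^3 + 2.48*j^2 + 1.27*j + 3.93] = 2.07*j^2 + 4.96*j + 1.27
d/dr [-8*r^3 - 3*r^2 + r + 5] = -24*r^2 - 6*r + 1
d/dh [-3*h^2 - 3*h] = -6*h - 3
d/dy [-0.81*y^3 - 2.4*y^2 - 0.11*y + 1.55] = -2.43*y^2 - 4.8*y - 0.11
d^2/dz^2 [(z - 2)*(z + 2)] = 2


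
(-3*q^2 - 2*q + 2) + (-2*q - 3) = -3*q^2 - 4*q - 1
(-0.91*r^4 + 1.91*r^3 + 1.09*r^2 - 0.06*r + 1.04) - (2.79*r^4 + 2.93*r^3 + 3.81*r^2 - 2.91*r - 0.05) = -3.7*r^4 - 1.02*r^3 - 2.72*r^2 + 2.85*r + 1.09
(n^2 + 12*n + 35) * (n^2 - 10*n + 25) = n^4 + 2*n^3 - 60*n^2 - 50*n + 875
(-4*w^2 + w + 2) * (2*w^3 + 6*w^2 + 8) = -8*w^5 - 22*w^4 + 10*w^3 - 20*w^2 + 8*w + 16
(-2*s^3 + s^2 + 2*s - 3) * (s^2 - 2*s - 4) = -2*s^5 + 5*s^4 + 8*s^3 - 11*s^2 - 2*s + 12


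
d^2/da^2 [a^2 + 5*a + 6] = 2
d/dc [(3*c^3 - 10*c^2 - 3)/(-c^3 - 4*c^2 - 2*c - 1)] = 2*(-11*c^4 - 6*c^3 + c^2 - 2*c - 3)/(c^6 + 8*c^5 + 20*c^4 + 18*c^3 + 12*c^2 + 4*c + 1)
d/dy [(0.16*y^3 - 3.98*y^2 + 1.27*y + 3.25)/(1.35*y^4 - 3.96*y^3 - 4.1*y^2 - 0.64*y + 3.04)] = (-0.216*y^6 + 10.746*y^5 - 21.5603*y^4 - 7.6964*y^3 + 47.8234*y^2 + 2.4516*y + 5.9408)/(1.8225*y^8 - 10.692*y^7 + 4.6116*y^6 + 30.744*y^5 + 30.0868*y^4 - 18.8288*y^3 - 24.5184*y^2 - 3.8912*y + 9.2416)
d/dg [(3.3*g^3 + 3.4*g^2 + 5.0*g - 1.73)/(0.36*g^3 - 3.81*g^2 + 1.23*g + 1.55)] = (-8.88178419700125e-16*g^5 - 13.797*g^4 + 4.518*g^3 + 40.4454*g^2 - 2.6426*g + 9.8779)/(0.1296*g^6 - 2.7432*g^5 + 15.4017*g^4 - 8.2566*g^3 - 10.2981*g^2 + 3.813*g + 2.4025)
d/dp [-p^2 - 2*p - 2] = -2*p - 2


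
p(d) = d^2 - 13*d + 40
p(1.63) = 21.47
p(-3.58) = 99.36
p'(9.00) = 5.00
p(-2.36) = 76.25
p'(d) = 2*d - 13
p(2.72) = 12.04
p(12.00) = 28.00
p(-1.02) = 54.30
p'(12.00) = 11.00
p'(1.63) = -9.74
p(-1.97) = 69.49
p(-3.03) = 88.57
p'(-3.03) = -19.06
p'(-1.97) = -16.94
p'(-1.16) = -15.32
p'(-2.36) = -17.72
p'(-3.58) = -20.16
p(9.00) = 4.00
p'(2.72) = -7.56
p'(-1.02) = -15.04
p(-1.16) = 56.43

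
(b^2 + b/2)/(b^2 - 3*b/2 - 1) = b/(b - 2)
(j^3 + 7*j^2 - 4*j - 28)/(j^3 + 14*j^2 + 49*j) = (j^2 - 4)/(j*(j + 7))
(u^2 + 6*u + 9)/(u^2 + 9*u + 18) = (u + 3)/(u + 6)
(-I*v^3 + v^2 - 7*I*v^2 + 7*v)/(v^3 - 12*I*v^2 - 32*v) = (I*v^2 - v + 7*I*v - 7)/(-v^2 + 12*I*v + 32)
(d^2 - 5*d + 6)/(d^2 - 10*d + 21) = (d - 2)/(d - 7)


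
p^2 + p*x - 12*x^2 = (p - 3*x)*(p + 4*x)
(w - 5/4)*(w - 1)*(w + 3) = w^3 + 3*w^2/4 - 11*w/2 + 15/4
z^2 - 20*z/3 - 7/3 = (z - 7)*(z + 1/3)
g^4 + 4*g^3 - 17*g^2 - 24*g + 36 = (g - 3)*(g - 1)*(g + 2)*(g + 6)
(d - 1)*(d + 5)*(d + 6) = d^3 + 10*d^2 + 19*d - 30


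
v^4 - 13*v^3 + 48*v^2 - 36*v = v*(v - 6)^2*(v - 1)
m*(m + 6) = m^2 + 6*m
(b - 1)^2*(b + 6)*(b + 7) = b^4 + 11*b^3 + 17*b^2 - 71*b + 42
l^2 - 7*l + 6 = (l - 6)*(l - 1)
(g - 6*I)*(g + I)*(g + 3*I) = g^3 - 2*I*g^2 + 21*g + 18*I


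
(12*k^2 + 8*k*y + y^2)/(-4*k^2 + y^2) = (6*k + y)/(-2*k + y)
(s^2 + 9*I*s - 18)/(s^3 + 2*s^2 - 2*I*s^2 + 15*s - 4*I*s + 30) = (s + 6*I)/(s^2 + s*(2 - 5*I) - 10*I)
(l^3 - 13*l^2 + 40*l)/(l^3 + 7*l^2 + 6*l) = (l^2 - 13*l + 40)/(l^2 + 7*l + 6)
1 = 1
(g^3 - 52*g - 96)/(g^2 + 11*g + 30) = (g^2 - 6*g - 16)/(g + 5)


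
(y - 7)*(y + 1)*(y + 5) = y^3 - y^2 - 37*y - 35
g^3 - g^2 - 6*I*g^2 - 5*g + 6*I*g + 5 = (g - 1)*(g - 5*I)*(g - I)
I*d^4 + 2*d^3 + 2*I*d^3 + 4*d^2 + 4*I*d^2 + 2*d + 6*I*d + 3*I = (d + 1)*(d - 3*I)*(d + I)*(I*d + I)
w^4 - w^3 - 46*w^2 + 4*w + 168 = (w - 7)*(w - 2)*(w + 2)*(w + 6)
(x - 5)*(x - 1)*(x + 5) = x^3 - x^2 - 25*x + 25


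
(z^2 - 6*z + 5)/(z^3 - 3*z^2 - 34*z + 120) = (z - 1)/(z^2 + 2*z - 24)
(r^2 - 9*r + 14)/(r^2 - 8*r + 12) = (r - 7)/(r - 6)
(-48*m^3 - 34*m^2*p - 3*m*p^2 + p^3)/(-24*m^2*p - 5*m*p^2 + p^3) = (2*m + p)/p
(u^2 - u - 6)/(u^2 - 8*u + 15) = (u + 2)/(u - 5)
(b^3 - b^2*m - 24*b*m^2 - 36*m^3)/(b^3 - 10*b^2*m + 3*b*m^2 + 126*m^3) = (b + 2*m)/(b - 7*m)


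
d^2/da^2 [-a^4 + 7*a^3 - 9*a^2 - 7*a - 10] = -12*a^2 + 42*a - 18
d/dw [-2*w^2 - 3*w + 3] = -4*w - 3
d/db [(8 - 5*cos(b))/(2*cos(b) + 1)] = 21*sin(b)/(2*cos(b) + 1)^2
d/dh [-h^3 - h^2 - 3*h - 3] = -3*h^2 - 2*h - 3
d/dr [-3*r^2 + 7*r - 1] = 7 - 6*r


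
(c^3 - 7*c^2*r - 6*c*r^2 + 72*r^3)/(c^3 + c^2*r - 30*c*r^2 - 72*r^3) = (c - 4*r)/(c + 4*r)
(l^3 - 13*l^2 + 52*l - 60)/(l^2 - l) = (l^3 - 13*l^2 + 52*l - 60)/(l*(l - 1))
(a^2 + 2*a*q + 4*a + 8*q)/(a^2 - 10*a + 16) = (a^2 + 2*a*q + 4*a + 8*q)/(a^2 - 10*a + 16)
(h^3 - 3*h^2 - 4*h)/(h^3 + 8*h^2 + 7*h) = (h - 4)/(h + 7)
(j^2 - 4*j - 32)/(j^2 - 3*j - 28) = (j - 8)/(j - 7)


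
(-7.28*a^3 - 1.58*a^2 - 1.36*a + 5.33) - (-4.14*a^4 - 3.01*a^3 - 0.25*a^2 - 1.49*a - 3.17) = 4.14*a^4 - 4.27*a^3 - 1.33*a^2 + 0.13*a + 8.5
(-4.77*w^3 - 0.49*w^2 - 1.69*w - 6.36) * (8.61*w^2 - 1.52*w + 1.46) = -41.0697*w^5 + 3.0315*w^4 - 20.7703*w^3 - 52.9062*w^2 + 7.1998*w - 9.2856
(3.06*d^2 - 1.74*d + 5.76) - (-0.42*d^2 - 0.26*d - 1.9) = 3.48*d^2 - 1.48*d + 7.66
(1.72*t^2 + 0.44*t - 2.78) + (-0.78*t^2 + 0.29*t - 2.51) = 0.94*t^2 + 0.73*t - 5.29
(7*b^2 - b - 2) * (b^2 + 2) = 7*b^4 - b^3 + 12*b^2 - 2*b - 4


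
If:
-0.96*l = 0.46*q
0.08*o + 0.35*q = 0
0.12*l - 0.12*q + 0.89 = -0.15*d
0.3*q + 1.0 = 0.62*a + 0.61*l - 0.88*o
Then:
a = 1.61290322580645 - 5.25436827956989*q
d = 1.18333333333333*q - 5.93333333333333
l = -0.479166666666667*q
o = -4.375*q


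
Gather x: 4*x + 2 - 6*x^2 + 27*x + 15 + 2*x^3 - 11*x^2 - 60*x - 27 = 2*x^3 - 17*x^2 - 29*x - 10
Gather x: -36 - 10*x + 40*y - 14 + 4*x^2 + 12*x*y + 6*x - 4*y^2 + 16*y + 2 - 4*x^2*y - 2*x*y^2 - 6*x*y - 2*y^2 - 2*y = x^2*(4 - 4*y) + x*(-2*y^2 + 6*y - 4) - 6*y^2 + 54*y - 48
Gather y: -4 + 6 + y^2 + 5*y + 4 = y^2 + 5*y + 6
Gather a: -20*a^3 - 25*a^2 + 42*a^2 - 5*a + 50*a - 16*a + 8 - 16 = -20*a^3 + 17*a^2 + 29*a - 8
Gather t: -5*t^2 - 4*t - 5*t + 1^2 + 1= -5*t^2 - 9*t + 2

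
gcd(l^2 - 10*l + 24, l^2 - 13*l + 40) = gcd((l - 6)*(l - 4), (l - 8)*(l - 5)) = 1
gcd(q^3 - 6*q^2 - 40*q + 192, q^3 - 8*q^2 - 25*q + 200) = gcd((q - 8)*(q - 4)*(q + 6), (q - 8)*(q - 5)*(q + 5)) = q - 8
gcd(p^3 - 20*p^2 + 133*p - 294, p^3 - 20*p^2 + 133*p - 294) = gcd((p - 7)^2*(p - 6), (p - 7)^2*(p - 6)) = p^3 - 20*p^2 + 133*p - 294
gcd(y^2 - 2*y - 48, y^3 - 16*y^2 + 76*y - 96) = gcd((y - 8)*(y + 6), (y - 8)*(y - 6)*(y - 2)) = y - 8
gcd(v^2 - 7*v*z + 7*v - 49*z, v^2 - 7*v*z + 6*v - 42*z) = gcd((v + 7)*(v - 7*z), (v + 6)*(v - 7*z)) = -v + 7*z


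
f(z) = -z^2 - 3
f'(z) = -2*z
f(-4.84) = -26.43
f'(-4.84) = 9.68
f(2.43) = -8.90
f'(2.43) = -4.86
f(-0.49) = -3.24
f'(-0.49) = 0.98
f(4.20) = -20.64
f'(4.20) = -8.40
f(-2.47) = -9.10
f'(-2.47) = 4.94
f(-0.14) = -3.02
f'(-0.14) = 0.28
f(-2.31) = -8.34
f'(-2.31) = 4.62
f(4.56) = -23.79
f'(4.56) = -9.12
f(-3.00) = -12.00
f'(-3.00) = 6.00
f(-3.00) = -12.00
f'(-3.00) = 6.00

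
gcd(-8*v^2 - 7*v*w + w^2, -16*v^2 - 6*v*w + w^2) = 8*v - w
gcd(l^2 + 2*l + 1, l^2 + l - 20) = 1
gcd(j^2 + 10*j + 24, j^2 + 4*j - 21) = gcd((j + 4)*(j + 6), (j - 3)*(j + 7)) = 1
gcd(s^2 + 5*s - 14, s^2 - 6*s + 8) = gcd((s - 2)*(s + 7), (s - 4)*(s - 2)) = s - 2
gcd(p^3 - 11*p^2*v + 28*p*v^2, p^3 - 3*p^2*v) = p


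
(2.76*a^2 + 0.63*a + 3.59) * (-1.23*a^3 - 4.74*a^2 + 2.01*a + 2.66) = -3.3948*a^5 - 13.8573*a^4 - 1.8543*a^3 - 8.4087*a^2 + 8.8917*a + 9.5494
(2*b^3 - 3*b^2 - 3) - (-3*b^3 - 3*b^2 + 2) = 5*b^3 - 5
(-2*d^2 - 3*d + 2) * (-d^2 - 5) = 2*d^4 + 3*d^3 + 8*d^2 + 15*d - 10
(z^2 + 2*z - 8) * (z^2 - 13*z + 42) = z^4 - 11*z^3 + 8*z^2 + 188*z - 336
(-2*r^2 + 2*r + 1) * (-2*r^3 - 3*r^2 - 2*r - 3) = 4*r^5 + 2*r^4 - 4*r^3 - r^2 - 8*r - 3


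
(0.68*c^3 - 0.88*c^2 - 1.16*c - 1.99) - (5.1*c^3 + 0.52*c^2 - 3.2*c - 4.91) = -4.42*c^3 - 1.4*c^2 + 2.04*c + 2.92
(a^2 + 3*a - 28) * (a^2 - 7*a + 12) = a^4 - 4*a^3 - 37*a^2 + 232*a - 336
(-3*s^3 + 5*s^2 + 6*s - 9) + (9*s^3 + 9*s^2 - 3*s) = 6*s^3 + 14*s^2 + 3*s - 9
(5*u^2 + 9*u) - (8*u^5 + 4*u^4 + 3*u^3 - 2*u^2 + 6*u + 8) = -8*u^5 - 4*u^4 - 3*u^3 + 7*u^2 + 3*u - 8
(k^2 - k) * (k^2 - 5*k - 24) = k^4 - 6*k^3 - 19*k^2 + 24*k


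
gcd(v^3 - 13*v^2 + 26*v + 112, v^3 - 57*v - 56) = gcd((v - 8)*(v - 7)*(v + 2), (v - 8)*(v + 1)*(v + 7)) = v - 8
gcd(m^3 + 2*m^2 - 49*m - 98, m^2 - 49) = m^2 - 49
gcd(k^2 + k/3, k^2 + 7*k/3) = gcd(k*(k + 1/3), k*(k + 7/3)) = k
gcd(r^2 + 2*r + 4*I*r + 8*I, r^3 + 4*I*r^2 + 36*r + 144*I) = r + 4*I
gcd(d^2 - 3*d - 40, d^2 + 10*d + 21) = 1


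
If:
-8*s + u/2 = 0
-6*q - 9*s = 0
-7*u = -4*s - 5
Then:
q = -5/72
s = 5/108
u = 20/27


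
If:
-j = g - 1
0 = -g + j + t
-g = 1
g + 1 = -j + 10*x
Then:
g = -1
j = 2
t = -3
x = 1/5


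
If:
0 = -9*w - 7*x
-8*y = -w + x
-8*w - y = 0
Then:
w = 0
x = 0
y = 0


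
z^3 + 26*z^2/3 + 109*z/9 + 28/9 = (z + 1/3)*(z + 4/3)*(z + 7)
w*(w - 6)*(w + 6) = w^3 - 36*w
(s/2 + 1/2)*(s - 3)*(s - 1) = s^3/2 - 3*s^2/2 - s/2 + 3/2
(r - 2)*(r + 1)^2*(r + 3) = r^4 + 3*r^3 - 3*r^2 - 11*r - 6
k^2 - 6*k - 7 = (k - 7)*(k + 1)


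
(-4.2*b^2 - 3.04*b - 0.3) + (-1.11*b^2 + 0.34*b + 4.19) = -5.31*b^2 - 2.7*b + 3.89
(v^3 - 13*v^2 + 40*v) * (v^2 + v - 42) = v^5 - 12*v^4 - 15*v^3 + 586*v^2 - 1680*v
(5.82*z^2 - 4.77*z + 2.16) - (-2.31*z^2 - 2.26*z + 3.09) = 8.13*z^2 - 2.51*z - 0.93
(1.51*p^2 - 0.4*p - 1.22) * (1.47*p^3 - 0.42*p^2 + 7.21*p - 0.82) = 2.2197*p^5 - 1.2222*p^4 + 9.2617*p^3 - 3.6098*p^2 - 8.4682*p + 1.0004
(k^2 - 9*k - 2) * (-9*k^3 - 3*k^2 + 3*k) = -9*k^5 + 78*k^4 + 48*k^3 - 21*k^2 - 6*k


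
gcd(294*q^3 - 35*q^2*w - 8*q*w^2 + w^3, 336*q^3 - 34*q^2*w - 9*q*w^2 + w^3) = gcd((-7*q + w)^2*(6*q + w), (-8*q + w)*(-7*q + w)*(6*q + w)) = 42*q^2 + q*w - w^2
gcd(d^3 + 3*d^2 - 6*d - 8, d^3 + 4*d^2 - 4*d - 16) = d^2 + 2*d - 8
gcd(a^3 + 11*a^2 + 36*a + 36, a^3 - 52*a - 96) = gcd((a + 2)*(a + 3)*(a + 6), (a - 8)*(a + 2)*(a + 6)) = a^2 + 8*a + 12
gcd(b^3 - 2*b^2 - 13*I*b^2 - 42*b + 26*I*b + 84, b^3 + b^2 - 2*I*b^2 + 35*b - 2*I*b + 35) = b - 7*I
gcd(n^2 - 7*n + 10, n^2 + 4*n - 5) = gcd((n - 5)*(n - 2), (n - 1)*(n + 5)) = 1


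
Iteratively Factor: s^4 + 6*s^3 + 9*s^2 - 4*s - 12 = (s + 2)*(s^3 + 4*s^2 + s - 6) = (s + 2)*(s + 3)*(s^2 + s - 2) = (s + 2)^2*(s + 3)*(s - 1)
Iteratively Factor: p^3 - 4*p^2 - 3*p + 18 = (p + 2)*(p^2 - 6*p + 9) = (p - 3)*(p + 2)*(p - 3)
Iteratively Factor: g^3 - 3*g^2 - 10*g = (g + 2)*(g^2 - 5*g) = g*(g + 2)*(g - 5)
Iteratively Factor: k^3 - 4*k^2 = (k - 4)*(k^2) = k*(k - 4)*(k)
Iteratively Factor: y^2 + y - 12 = (y + 4)*(y - 3)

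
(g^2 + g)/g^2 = (g + 1)/g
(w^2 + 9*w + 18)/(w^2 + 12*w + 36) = (w + 3)/(w + 6)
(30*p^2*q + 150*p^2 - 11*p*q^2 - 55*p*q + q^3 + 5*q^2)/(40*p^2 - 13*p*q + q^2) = (6*p*q + 30*p - q^2 - 5*q)/(8*p - q)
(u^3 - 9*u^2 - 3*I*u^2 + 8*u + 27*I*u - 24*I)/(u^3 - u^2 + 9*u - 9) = (u - 8)/(u + 3*I)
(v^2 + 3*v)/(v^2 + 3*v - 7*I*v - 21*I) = v/(v - 7*I)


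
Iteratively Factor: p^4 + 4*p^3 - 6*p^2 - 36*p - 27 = (p + 3)*(p^3 + p^2 - 9*p - 9) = (p + 1)*(p + 3)*(p^2 - 9) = (p + 1)*(p + 3)^2*(p - 3)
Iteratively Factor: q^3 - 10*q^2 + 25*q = (q - 5)*(q^2 - 5*q) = q*(q - 5)*(q - 5)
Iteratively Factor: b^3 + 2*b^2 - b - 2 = (b + 2)*(b^2 - 1) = (b - 1)*(b + 2)*(b + 1)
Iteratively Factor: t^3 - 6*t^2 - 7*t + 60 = (t - 4)*(t^2 - 2*t - 15) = (t - 4)*(t + 3)*(t - 5)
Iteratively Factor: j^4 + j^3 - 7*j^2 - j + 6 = (j + 1)*(j^3 - 7*j + 6) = (j - 1)*(j + 1)*(j^2 + j - 6) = (j - 2)*(j - 1)*(j + 1)*(j + 3)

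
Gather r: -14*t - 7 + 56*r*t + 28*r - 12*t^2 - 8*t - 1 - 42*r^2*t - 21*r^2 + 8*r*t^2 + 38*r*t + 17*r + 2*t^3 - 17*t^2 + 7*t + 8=r^2*(-42*t - 21) + r*(8*t^2 + 94*t + 45) + 2*t^3 - 29*t^2 - 15*t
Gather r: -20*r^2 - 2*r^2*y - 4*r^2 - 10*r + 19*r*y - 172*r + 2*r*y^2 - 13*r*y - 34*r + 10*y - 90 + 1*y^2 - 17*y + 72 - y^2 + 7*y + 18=r^2*(-2*y - 24) + r*(2*y^2 + 6*y - 216)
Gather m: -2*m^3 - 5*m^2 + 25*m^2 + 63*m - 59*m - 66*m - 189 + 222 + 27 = -2*m^3 + 20*m^2 - 62*m + 60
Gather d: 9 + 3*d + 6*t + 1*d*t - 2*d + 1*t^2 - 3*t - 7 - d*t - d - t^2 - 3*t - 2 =0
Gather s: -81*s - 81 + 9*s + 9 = -72*s - 72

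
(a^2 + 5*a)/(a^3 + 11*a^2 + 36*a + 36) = a*(a + 5)/(a^3 + 11*a^2 + 36*a + 36)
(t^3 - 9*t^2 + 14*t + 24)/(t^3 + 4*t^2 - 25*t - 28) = (t - 6)/(t + 7)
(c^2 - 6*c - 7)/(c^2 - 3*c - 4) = (c - 7)/(c - 4)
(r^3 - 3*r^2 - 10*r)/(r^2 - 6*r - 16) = r*(r - 5)/(r - 8)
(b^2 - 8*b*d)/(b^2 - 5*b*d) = (b - 8*d)/(b - 5*d)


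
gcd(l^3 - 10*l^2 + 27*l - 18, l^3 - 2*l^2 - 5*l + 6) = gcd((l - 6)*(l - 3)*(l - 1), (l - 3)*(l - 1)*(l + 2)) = l^2 - 4*l + 3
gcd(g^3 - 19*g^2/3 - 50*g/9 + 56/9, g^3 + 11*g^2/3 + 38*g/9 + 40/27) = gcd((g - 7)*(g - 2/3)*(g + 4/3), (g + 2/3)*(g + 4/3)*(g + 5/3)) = g + 4/3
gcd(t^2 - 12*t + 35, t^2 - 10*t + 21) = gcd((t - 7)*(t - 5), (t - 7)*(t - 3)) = t - 7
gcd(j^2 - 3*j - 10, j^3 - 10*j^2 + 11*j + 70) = j^2 - 3*j - 10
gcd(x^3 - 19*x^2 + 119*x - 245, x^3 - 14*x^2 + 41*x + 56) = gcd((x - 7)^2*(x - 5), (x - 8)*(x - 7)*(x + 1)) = x - 7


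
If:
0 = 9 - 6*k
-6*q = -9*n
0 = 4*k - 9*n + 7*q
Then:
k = 3/2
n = -4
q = -6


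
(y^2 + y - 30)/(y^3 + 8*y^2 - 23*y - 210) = 1/(y + 7)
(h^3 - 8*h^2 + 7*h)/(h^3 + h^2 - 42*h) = (h^2 - 8*h + 7)/(h^2 + h - 42)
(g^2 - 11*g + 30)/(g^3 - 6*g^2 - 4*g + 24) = (g - 5)/(g^2 - 4)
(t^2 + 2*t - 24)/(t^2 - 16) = (t + 6)/(t + 4)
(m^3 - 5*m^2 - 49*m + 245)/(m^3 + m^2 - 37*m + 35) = (m - 7)/(m - 1)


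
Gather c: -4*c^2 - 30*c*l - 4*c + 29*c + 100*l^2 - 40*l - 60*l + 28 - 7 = -4*c^2 + c*(25 - 30*l) + 100*l^2 - 100*l + 21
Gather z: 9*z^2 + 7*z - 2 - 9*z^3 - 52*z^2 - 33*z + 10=-9*z^3 - 43*z^2 - 26*z + 8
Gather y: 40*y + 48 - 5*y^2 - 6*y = -5*y^2 + 34*y + 48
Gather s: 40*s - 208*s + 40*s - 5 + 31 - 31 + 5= -128*s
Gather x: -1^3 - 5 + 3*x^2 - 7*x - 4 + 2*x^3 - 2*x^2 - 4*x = 2*x^3 + x^2 - 11*x - 10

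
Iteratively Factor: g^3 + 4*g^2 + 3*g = (g + 3)*(g^2 + g) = g*(g + 3)*(g + 1)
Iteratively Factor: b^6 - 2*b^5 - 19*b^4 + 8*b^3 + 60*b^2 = (b + 2)*(b^5 - 4*b^4 - 11*b^3 + 30*b^2) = (b + 2)*(b + 3)*(b^4 - 7*b^3 + 10*b^2) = b*(b + 2)*(b + 3)*(b^3 - 7*b^2 + 10*b) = b^2*(b + 2)*(b + 3)*(b^2 - 7*b + 10) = b^2*(b - 5)*(b + 2)*(b + 3)*(b - 2)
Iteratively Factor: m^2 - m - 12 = (m + 3)*(m - 4)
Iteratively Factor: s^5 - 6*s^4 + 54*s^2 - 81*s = (s - 3)*(s^4 - 3*s^3 - 9*s^2 + 27*s) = s*(s - 3)*(s^3 - 3*s^2 - 9*s + 27) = s*(s - 3)^2*(s^2 - 9) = s*(s - 3)^3*(s + 3)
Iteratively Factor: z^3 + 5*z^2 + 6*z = (z + 3)*(z^2 + 2*z) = z*(z + 3)*(z + 2)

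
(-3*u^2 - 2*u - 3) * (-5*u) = 15*u^3 + 10*u^2 + 15*u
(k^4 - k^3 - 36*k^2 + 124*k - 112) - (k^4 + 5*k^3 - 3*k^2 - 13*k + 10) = -6*k^3 - 33*k^2 + 137*k - 122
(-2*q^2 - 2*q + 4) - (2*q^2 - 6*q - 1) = -4*q^2 + 4*q + 5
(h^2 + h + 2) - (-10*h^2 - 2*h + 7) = 11*h^2 + 3*h - 5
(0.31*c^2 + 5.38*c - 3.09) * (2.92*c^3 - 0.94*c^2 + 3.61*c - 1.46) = 0.9052*c^5 + 15.4182*c^4 - 12.9609*c^3 + 21.8738*c^2 - 19.0097*c + 4.5114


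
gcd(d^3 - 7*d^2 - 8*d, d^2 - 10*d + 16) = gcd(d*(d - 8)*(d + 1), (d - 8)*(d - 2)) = d - 8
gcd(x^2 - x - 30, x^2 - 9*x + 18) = x - 6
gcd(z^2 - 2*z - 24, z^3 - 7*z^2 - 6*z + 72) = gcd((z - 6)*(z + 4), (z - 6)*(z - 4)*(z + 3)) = z - 6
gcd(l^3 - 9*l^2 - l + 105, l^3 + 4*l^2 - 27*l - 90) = l^2 - 2*l - 15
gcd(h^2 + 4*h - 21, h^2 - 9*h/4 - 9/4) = h - 3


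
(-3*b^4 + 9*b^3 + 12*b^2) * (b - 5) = -3*b^5 + 24*b^4 - 33*b^3 - 60*b^2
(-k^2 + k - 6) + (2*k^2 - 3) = k^2 + k - 9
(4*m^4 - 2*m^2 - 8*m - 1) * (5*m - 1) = 20*m^5 - 4*m^4 - 10*m^3 - 38*m^2 + 3*m + 1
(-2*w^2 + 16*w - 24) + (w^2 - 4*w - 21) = -w^2 + 12*w - 45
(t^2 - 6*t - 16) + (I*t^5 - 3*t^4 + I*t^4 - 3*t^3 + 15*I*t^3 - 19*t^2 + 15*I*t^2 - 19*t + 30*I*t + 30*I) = I*t^5 - 3*t^4 + I*t^4 - 3*t^3 + 15*I*t^3 - 18*t^2 + 15*I*t^2 - 25*t + 30*I*t - 16 + 30*I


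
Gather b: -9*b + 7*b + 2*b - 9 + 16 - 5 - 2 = 0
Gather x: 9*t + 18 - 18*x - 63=9*t - 18*x - 45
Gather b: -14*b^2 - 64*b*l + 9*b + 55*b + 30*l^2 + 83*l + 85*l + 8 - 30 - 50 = -14*b^2 + b*(64 - 64*l) + 30*l^2 + 168*l - 72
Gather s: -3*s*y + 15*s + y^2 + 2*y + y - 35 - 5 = s*(15 - 3*y) + y^2 + 3*y - 40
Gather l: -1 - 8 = -9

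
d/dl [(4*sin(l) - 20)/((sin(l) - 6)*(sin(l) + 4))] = 4*(10*sin(l) + cos(l)^2 - 35)*cos(l)/((sin(l) - 6)^2*(sin(l) + 4)^2)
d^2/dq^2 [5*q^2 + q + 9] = 10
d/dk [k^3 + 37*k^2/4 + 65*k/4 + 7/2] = 3*k^2 + 37*k/2 + 65/4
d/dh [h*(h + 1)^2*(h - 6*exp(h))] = (h + 1)*(-h*(h + 1)*(6*exp(h) - 1) + 2*h*(h - 6*exp(h)) + (h + 1)*(h - 6*exp(h)))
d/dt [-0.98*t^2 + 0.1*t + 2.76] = 0.1 - 1.96*t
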